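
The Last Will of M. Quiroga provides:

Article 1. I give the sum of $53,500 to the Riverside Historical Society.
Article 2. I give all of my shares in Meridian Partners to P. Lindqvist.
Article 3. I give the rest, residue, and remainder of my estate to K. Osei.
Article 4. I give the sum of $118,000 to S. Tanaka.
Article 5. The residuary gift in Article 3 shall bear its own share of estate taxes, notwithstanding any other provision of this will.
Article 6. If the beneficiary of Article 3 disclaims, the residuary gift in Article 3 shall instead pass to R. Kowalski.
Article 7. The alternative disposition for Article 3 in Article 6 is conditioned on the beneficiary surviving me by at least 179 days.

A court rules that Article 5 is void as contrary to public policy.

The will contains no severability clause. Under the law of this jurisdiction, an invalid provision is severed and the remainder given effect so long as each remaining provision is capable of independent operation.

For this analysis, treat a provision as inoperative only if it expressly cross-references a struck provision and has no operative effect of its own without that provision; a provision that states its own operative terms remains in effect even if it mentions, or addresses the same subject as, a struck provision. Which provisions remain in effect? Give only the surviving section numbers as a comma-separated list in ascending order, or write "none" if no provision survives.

Article 5 is struck. Nothing else in the will is defined by reference to Article 5. Under the stated default rule, only provisions that cannot operate independently fall away; the rest are enforced. Article 1, Article 2, Article 3, Article 4, Article 6, and Article 7 remain in effect.

1, 2, 3, 4, 6, 7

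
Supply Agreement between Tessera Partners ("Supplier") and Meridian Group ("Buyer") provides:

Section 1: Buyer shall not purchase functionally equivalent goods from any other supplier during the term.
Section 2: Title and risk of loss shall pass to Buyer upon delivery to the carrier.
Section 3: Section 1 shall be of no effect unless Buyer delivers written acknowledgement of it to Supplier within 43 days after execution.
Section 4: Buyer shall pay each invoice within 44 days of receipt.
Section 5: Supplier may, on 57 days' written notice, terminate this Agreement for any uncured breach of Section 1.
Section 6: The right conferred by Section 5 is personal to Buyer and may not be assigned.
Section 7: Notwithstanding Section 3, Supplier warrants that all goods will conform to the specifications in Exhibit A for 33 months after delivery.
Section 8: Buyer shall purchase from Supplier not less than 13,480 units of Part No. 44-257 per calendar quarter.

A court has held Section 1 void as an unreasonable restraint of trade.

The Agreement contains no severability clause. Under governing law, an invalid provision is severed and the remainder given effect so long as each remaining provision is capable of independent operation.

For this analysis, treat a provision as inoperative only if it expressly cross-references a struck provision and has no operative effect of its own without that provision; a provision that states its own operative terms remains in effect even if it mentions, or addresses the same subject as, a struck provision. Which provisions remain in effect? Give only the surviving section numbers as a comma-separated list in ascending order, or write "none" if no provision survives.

2, 4, 7, 8

Section 1 is struck. Section 3 merely fixes the acknowledgement condition for Section 1; with Section 1 gone it has nothing to operate on and falls away. Section 5 operates only by reference to Section 1, so it falls with Section 1. Section 6 has no operative effect of its own apart from Section 5 and is therefore inoperative. Although Section 7 refers to Section 3, its operative terms do not depend on Section 3, so it remains in effect. Under the stated default rule, only provisions that cannot operate independently fall away; the rest are enforced. That leaves Section 2, Section 4, Section 7, and Section 8 in effect.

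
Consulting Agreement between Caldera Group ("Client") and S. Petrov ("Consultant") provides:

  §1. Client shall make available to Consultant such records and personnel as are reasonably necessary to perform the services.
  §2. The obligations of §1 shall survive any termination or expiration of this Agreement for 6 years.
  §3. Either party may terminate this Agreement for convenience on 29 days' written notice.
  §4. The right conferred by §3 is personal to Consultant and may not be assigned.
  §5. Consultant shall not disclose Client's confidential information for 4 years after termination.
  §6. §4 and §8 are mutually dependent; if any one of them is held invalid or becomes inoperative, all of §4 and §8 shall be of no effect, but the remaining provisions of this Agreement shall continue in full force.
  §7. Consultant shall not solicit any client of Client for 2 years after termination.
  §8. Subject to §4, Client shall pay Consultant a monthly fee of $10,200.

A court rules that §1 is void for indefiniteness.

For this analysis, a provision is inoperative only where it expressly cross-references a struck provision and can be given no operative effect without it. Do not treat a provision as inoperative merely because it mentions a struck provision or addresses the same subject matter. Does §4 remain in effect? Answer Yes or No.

Yes

§1 is struck. §2 merely fixes the survival period for §1; with §1 gone it has nothing to operate on and falls away. §6 ties §4 and §8 together, but none of those is affected here; the remaining provisions continue in force under §6. §3, §4, §5, §6, §7, and §8 remain in effect. §4 is among the surviving provisions, so the answer is yes.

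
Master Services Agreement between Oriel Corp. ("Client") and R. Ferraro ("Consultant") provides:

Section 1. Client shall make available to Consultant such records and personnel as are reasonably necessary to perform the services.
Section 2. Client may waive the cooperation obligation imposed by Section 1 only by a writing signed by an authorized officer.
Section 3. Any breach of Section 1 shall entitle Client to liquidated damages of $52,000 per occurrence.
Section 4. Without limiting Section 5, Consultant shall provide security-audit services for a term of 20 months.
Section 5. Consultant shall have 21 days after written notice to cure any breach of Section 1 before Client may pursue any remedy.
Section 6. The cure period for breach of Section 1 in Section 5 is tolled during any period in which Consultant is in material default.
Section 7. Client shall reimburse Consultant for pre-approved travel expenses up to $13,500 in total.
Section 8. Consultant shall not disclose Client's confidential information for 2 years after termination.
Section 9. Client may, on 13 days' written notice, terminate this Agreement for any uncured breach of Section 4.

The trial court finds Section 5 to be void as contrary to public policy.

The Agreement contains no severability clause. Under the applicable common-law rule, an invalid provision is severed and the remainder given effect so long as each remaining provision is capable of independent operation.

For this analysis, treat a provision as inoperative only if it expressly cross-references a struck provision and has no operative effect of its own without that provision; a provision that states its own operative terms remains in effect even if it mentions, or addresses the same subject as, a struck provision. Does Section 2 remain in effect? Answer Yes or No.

Yes

Section 5 is struck. Section 6 does nothing except set the tolling of the cure period for breach of Section 1 by reference to Section 5; with Section 5 gone it has no independent effect and is inoperative. Section 4 mentions Section 5 but its own obligation stands independently of Section 5, so Section 4 is not affected. With no severability clause, the stated default rule severs what cannot stand and enforces each remaining provision that can operate on its own. That leaves Section 1, Section 2, Section 3, Section 4, Section 7, Section 8, and Section 9 in effect. Section 2 is among the surviving provisions, so the answer is yes.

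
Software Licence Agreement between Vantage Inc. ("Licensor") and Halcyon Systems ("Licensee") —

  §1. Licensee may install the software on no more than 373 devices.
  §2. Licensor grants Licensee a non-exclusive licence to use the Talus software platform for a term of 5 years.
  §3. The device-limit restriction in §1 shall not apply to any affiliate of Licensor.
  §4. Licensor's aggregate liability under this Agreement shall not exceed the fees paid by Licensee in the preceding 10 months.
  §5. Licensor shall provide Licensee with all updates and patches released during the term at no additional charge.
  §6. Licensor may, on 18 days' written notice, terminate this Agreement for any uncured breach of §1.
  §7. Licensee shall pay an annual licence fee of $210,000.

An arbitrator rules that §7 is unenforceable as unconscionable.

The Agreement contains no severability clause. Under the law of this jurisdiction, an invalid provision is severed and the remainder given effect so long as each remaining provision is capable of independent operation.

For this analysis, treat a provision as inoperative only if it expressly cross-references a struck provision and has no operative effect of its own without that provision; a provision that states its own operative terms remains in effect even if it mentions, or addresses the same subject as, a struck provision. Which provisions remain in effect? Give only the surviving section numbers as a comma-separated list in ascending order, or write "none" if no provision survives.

§7 is struck. No other provision's operative terms depend on §7. Under the stated default rule, only provisions that cannot operate independently fall away; the rest are enforced. The provisions still in force are §1, §2, §3, §4, §5, and §6.

1, 2, 3, 4, 5, 6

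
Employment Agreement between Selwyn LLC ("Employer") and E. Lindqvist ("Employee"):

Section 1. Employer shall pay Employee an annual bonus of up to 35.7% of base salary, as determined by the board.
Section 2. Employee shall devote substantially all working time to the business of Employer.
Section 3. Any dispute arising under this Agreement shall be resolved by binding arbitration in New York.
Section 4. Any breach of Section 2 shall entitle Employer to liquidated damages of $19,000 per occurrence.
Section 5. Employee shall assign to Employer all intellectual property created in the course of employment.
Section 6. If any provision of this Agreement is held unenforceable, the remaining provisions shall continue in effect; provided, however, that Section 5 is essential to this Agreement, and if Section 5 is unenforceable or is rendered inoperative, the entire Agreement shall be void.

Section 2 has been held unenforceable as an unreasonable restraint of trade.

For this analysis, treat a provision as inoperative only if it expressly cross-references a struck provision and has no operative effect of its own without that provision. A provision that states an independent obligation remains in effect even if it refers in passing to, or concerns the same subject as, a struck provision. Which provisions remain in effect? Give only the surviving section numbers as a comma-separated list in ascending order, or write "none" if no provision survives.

Section 2 is struck. Section 4 does nothing except set the liquidated-damages amount by reference to Section 2; with Section 2 gone it has no independent effect and is inoperative. Section 6 makes Section 5 an essential term, but Section 5 is unaffected, so the severability proviso in Section 6 preserves the remaining provisions. That leaves Section 1, Section 3, Section 5, and Section 6 in effect.

1, 3, 5, 6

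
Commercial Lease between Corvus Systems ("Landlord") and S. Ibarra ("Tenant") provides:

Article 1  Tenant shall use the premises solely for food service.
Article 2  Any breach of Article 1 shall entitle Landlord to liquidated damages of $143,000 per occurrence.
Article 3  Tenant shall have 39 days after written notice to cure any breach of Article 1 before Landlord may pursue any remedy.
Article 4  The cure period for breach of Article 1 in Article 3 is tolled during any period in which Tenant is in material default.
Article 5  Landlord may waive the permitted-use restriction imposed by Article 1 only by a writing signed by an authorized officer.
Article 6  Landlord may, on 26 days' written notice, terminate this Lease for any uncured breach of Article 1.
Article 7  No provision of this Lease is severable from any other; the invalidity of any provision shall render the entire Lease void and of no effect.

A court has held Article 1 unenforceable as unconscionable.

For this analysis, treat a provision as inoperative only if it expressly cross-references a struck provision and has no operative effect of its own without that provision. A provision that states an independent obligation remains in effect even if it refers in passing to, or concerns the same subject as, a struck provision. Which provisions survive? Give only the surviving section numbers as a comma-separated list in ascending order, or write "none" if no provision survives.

Article 1 is struck. The whole of Article 2 is the liquidated-damages amount, defined by reference to Article 1, so Article 2 cannot stand once Article 1 is removed. Article 3 operates only by reference to Article 1, so it falls with Article 1. The only function of Article 5 is the waiver condition for Article 1, so it cannot stand once Article 1 is removed. Article 6 operates only by reference to Article 1, so it falls with Article 1. The whole of Article 4 is the tolling of the cure period for breach of Article 1, defined by reference to Article 3, so Article 4 cannot stand once Article 3 is removed. Article 7 provides that the Lease is not severable, so the invalidity of any one provision voids the entire Lease. No provision of the Lease survives.

none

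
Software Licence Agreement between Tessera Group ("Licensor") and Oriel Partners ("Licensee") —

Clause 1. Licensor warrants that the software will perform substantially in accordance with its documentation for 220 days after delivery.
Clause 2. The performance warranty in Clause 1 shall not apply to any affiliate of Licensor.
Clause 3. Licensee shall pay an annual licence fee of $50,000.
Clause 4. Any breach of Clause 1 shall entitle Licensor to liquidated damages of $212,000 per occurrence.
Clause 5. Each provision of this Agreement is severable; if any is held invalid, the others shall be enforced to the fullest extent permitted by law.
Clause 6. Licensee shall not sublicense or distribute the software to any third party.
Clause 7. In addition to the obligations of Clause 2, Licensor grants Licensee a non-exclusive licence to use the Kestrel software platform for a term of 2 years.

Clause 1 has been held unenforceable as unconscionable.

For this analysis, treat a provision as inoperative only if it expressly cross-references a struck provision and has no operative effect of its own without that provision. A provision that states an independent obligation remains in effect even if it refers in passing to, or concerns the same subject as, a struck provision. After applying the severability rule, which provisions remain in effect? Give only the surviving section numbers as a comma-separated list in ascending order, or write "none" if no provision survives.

Clause 1 is struck. The whole of Clause 2 is the carve-out from the performance warranty, defined by reference to Clause 1, so Clause 2 cannot stand once Clause 1 is removed. Clause 4 has no operative effect of its own apart from Clause 1 and is therefore inoperative. Clause 7 mentions Clause 2 but its own obligation stands independently of Clause 2, so Clause 7 is not affected. Under the severability clause in Clause 5, the remaining provisions continue in force. The provisions still in force are Clause 3, Clause 5, Clause 6, and Clause 7.

3, 5, 6, 7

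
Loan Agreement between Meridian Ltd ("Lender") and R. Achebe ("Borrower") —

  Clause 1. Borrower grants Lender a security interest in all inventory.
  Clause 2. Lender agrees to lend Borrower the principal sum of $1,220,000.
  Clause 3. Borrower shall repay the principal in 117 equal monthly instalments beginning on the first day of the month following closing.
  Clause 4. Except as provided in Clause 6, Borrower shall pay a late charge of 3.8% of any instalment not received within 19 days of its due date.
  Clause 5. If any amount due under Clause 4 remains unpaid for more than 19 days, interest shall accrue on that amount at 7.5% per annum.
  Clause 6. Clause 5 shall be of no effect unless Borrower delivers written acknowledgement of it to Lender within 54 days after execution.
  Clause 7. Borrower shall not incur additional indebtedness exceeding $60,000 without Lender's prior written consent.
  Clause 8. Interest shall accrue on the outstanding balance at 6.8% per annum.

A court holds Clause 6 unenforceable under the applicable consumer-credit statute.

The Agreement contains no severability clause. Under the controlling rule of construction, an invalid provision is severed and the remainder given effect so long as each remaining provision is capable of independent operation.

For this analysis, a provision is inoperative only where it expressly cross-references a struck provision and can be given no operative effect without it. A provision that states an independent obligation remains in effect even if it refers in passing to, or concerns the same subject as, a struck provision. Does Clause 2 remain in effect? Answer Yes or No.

Yes

Clause 6 is struck. Clause 4 mentions Clause 6 but its own obligation stands independently of Clause 6, so Clause 4 is not affected. No other provision's operative terms depend on Clause 6. Under the stated default rule, only provisions that cannot operate independently fall away; the rest are enforced. Clause 1, Clause 2, Clause 3, Clause 4, Clause 5, Clause 7, and Clause 8 remain in effect. Clause 2 is among the surviving provisions, so the answer is yes.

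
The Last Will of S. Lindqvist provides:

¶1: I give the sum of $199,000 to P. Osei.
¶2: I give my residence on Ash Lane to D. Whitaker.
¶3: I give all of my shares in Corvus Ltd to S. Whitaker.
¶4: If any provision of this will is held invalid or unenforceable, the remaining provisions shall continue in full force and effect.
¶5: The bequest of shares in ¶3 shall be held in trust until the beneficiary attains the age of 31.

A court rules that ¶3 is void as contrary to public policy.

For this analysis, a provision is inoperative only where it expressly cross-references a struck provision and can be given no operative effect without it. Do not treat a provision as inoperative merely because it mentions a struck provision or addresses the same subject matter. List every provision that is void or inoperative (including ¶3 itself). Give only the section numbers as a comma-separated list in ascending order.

3, 5

¶3 is struck. The only function of ¶5 is the trust for ¶3, so it cannot stand once ¶3 is removed. ¶4 is a severability clause and preserves every provision that can still be given independent effect. The provisions still in force are ¶1, ¶2, and ¶4.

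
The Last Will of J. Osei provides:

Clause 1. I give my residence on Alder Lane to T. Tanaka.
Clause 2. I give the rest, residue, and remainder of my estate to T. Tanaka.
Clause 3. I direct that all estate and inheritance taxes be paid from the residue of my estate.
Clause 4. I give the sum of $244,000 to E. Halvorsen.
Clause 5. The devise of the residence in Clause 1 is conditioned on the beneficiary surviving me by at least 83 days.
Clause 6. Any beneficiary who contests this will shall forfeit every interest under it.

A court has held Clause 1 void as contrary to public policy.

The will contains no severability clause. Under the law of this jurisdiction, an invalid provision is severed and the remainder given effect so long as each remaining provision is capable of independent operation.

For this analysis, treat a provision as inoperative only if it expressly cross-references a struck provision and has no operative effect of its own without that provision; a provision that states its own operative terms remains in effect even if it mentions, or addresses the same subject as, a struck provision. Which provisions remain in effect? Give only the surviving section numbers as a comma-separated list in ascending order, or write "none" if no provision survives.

Clause 1 is struck. Clause 5 merely fixes the survivorship condition on Clause 1; with Clause 1 gone it has nothing to operate on and falls away. Under the stated default rule, only provisions that cannot operate independently fall away; the rest are enforced. That leaves Clause 2, Clause 3, Clause 4, and Clause 6 in effect.

2, 3, 4, 6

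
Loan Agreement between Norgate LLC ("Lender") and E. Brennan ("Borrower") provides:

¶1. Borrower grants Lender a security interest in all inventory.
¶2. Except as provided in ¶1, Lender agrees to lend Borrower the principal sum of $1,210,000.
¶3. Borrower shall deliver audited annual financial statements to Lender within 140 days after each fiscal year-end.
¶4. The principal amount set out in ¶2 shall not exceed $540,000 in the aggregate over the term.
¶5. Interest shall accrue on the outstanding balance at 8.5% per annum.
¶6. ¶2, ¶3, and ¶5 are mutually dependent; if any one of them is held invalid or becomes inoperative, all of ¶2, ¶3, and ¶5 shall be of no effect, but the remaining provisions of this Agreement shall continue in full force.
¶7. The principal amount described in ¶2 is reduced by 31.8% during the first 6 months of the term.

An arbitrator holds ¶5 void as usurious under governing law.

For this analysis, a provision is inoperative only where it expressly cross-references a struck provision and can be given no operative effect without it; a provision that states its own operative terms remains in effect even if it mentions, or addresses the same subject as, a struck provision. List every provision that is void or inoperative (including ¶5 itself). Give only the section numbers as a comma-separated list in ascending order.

2, 3, 4, 5, 7

¶5 is struck. Nothing else in the Agreement is defined by reference to ¶5. ¶6 declares ¶2, ¶3, and ¶5 mutually dependent; since one of them has fallen, all of them are of no effect. That brings down ¶2 and ¶3 as well. ¶4 and ¶7 in turn depend solely on a provision now struck and likewise fall. The remainder continues in force under ¶6. That leaves ¶1 and ¶6 in effect.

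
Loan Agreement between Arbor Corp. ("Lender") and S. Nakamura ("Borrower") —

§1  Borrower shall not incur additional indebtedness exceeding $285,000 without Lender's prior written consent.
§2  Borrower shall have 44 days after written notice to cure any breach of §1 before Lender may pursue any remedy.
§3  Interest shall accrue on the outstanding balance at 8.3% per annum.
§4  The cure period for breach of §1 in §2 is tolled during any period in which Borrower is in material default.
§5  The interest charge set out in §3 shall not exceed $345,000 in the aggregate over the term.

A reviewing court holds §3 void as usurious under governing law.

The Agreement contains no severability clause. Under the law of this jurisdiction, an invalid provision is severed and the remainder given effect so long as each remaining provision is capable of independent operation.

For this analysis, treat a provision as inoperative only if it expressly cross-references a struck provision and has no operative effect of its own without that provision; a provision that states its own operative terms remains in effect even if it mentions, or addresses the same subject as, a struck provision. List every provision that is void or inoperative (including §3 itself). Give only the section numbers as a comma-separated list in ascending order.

§3 is struck. §5 does nothing except set the aggregate cap on the interest charge by reference to §3; with §3 gone it has no independent effect and is inoperative. Under the stated default rule, only provisions that cannot operate independently fall away; the rest are enforced. That leaves §1, §2, and §4 in effect.

3, 5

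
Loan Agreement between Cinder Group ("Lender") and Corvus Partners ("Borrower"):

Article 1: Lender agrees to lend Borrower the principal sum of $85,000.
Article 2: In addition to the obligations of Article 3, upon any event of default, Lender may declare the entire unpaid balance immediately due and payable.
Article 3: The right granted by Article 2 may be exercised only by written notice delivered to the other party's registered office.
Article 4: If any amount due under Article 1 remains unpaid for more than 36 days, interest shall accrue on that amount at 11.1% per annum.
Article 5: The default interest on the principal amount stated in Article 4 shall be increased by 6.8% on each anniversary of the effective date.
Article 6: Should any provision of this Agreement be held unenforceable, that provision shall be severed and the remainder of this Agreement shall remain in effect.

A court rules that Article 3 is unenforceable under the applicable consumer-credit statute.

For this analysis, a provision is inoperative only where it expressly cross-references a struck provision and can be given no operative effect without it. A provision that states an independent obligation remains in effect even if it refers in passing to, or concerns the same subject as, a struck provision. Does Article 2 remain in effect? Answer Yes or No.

Article 3 is struck. Although Article 2 refers to Article 3, its operative terms do not depend on Article 3, so it remains in effect. Nothing else in the Agreement is defined by reference to Article 3. Under the severability clause in Article 6, the remaining provisions continue in force. The provisions still in force are Article 1, Article 2, Article 4, Article 5, and Article 6. Article 2 is among the surviving provisions, so the answer is yes.

Yes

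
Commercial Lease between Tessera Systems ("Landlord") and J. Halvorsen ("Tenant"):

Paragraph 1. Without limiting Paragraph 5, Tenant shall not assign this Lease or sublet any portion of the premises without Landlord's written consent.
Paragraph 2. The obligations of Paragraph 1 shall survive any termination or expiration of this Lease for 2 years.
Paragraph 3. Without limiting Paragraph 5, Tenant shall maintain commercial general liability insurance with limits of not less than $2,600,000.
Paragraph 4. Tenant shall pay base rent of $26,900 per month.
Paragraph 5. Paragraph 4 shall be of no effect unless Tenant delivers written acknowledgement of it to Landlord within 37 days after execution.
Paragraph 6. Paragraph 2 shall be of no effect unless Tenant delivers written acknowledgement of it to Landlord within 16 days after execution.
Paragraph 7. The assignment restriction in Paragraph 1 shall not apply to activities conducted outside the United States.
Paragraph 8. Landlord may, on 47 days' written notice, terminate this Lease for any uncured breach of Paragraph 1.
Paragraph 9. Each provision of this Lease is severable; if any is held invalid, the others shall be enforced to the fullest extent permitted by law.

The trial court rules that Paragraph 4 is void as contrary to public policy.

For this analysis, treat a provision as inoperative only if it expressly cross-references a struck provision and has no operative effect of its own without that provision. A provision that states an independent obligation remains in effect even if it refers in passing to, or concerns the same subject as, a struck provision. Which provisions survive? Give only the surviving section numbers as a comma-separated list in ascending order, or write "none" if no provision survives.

1, 2, 3, 6, 7, 8, 9

Paragraph 4 is struck. Paragraph 5 merely fixes the acknowledgement condition for Paragraph 4; with Paragraph 4 gone it has nothing to operate on and falls away. Although Paragraph 1 refers to Paragraph 5, its operative terms do not depend on Paragraph 5, so it remains in effect. Paragraph 3 mentions Paragraph 5 but its own obligation stands independently of Paragraph 5, so Paragraph 3 is not affected. Under the severability clause in Paragraph 9, the remaining provisions continue in force. The provisions still in force are Paragraph 1, Paragraph 2, Paragraph 3, Paragraph 6, Paragraph 7, Paragraph 8, and Paragraph 9.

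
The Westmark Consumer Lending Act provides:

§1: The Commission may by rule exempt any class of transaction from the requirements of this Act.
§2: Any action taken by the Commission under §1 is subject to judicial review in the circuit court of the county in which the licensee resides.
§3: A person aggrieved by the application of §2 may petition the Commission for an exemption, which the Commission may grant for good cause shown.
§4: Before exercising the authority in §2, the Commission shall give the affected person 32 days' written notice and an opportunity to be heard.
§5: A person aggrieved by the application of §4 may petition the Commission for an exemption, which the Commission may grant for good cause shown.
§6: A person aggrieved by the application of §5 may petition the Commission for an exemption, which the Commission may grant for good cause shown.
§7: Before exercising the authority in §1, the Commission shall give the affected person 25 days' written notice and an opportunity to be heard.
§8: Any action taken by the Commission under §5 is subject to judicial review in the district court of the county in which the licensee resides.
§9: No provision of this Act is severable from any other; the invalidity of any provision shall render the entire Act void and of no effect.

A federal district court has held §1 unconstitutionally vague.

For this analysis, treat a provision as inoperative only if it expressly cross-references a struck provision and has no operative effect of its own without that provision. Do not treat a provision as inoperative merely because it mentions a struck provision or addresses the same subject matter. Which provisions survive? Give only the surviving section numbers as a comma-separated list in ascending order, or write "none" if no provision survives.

none

§1 is struck. §2 has no operative effect of its own apart from §1 and is therefore inoperative. The only function of §7 is the notice-and-hearing requirement for §1, so it cannot stand once §1 is removed. §3 operates only by reference to §2, so it falls with §2. §4 has no operative effect of its own apart from §2 and is therefore inoperative. §5 merely fixes the exemption procedure for §4; with §4 gone it has nothing to operate on and falls away. §6 merely fixes the exemption procedure for §5; with §5 gone it has nothing to operate on and falls away. The only function of §8 is the judicial-review right for §5, so it cannot stand once §5 is removed. §9 provides that the Act is not severable, so the invalidity of any one provision voids the entire Act. No provision of the Act survives.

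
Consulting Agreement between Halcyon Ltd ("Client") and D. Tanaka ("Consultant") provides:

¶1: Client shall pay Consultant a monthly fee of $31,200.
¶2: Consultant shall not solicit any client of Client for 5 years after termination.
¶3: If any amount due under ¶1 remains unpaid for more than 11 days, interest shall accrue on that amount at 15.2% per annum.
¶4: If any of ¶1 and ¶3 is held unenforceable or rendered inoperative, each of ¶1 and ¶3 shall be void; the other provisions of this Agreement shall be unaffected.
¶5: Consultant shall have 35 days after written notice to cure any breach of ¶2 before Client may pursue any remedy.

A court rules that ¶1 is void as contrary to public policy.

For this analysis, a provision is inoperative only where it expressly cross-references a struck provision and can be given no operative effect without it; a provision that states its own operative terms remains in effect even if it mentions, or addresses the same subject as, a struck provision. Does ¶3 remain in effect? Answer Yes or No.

No

¶1 is struck. The whole of ¶3 is the default interest on the monthly fee, defined by reference to ¶1, so ¶3 cannot stand once ¶1 is removed. ¶4 declares ¶1 and ¶3 mutually dependent; since one of them has fallen, all of them are of no effect. The remainder continues in force under ¶4. The provisions still in force are ¶2, ¶4, and ¶5. ¶3 is among the inoperative provisions, so the answer is no.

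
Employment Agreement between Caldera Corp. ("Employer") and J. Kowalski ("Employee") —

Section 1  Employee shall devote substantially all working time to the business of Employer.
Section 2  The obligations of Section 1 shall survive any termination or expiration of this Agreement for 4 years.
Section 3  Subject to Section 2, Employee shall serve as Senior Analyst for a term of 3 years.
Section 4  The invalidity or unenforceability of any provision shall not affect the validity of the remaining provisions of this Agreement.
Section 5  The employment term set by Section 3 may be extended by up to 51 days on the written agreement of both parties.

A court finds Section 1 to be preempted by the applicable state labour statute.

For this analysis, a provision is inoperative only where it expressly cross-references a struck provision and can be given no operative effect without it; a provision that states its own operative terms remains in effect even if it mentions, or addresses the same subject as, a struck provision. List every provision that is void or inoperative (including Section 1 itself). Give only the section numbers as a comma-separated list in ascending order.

Section 1 is struck. Section 2 merely fixes the survival period for Section 1; with Section 1 gone it has nothing to operate on and falls away. Section 3 mentions Section 2 but its own obligation stands independently of Section 2, so Section 3 is not affected. Under the severability clause in Section 4, the remaining provisions continue in force. That leaves Section 3, Section 4, and Section 5 in effect.

1, 2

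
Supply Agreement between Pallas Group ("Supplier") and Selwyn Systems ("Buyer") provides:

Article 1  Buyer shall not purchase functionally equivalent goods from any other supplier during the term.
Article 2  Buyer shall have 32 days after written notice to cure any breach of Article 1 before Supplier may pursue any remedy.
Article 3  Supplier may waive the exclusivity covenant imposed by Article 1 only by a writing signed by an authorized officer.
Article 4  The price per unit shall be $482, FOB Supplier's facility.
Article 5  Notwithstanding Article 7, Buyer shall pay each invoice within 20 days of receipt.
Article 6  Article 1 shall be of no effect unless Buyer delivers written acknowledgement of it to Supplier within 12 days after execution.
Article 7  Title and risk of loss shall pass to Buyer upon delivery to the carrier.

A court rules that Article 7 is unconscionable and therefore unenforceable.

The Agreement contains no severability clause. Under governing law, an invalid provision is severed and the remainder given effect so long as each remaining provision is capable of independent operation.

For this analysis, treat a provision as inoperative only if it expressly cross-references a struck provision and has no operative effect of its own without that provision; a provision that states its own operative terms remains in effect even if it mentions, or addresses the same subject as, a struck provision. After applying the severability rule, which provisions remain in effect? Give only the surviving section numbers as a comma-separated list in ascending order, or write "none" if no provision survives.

1, 2, 3, 4, 5, 6

Article 7 is struck. Although Article 5 refers to Article 7, its operative terms do not depend on Article 7, so it remains in effect. Nothing else in the Agreement is defined by reference to Article 7. With no severability clause, the stated default rule severs what cannot stand and enforces each remaining provision that can operate on its own. Article 1, Article 2, Article 3, Article 4, Article 5, and Article 6 remain in effect.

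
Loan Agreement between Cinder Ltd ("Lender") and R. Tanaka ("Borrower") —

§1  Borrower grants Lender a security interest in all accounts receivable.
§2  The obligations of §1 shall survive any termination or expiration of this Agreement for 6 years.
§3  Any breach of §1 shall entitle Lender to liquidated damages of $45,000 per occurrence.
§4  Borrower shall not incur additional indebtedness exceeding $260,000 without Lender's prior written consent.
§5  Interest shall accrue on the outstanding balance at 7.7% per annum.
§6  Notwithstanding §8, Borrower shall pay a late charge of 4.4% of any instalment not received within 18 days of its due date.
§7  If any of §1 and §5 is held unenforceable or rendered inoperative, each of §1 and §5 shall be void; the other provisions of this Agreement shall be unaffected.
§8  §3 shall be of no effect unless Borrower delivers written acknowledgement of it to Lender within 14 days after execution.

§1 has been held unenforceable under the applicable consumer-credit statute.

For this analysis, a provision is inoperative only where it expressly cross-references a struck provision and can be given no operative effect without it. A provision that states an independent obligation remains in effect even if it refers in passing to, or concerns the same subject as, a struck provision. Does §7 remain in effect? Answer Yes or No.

Yes

§1 is struck. §2 operates only by reference to §1, so it falls with §1. The whole of §3 is the liquidated-damages amount, defined by reference to §1, so §3 cannot stand once §1 is removed. §8 operates only by reference to §3, so it falls with §3. Although §6 refers to §8, its operative terms do not depend on §8, so it remains in effect. §7 declares §1 and §5 mutually dependent; since one of them has fallen, all of them are of no effect. That brings down §5 as well. The remainder continues in force under §7. §4, §6, and §7 remain in effect. §7 is among the surviving provisions, so the answer is yes.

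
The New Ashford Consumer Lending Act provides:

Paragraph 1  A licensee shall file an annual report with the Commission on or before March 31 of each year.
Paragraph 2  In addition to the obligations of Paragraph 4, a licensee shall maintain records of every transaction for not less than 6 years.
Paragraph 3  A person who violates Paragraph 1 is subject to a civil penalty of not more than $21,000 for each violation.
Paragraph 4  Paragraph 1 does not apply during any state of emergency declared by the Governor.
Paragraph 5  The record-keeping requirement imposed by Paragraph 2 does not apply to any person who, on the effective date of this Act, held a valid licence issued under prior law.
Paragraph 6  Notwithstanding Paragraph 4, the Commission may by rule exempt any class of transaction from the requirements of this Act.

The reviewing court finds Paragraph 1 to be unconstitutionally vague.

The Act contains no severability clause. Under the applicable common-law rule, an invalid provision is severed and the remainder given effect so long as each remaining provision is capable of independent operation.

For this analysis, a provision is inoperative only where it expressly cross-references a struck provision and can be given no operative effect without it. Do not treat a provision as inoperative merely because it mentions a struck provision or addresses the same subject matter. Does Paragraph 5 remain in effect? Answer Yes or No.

Yes

Paragraph 1 is struck. Paragraph 3 operates only by reference to Paragraph 1, so it falls with Paragraph 1. The only function of Paragraph 4 is the emergency suspension of Paragraph 1, so it cannot stand once Paragraph 1 is removed. Although Paragraph 6 refers to Paragraph 4, its operative terms do not depend on Paragraph 4, so it remains in effect. Paragraph 2 mentions Paragraph 4 but its own obligation stands independently of Paragraph 4, so Paragraph 2 is not affected. With no severability clause, the stated default rule severs what cannot stand and enforces each remaining provision that can operate on its own. The provisions still in force are Paragraph 2, Paragraph 5, and Paragraph 6. Paragraph 5 is among the surviving provisions, so the answer is yes.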